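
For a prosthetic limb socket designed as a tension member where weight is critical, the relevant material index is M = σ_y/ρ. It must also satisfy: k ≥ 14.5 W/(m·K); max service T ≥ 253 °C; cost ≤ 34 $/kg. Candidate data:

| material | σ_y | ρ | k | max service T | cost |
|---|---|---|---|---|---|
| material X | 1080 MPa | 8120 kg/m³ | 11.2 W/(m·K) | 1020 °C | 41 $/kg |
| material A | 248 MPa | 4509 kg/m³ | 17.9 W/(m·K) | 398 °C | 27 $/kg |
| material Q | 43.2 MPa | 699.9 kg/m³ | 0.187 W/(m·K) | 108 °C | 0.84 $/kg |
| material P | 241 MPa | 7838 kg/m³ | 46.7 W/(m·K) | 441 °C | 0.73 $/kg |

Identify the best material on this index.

material A

Screen on constraints: k ≥ 14.5 W/(m·K); max service T ≥ 253 °C; cost ≤ 34 $/kg. Survivors: material A, material P.
Computing M directly (units already consistent):
  material A: M = 55.0 kN·m/kg
  material P: M = 30.7 kN·m/kg
Material A ranks first.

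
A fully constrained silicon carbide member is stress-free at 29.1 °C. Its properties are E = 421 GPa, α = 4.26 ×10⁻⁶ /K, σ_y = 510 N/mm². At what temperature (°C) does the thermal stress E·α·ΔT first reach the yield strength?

σ_y = 510 N/mm² = 510.0 MPa.
E·α·ΔT = 510.0 MPa ⇒ ΔT = 510.0 / (421.0×10³ × 4.26×10⁻⁶) = 284.4 K.
T = 29.1 + 284.4 = 313.5 °C.

313 °C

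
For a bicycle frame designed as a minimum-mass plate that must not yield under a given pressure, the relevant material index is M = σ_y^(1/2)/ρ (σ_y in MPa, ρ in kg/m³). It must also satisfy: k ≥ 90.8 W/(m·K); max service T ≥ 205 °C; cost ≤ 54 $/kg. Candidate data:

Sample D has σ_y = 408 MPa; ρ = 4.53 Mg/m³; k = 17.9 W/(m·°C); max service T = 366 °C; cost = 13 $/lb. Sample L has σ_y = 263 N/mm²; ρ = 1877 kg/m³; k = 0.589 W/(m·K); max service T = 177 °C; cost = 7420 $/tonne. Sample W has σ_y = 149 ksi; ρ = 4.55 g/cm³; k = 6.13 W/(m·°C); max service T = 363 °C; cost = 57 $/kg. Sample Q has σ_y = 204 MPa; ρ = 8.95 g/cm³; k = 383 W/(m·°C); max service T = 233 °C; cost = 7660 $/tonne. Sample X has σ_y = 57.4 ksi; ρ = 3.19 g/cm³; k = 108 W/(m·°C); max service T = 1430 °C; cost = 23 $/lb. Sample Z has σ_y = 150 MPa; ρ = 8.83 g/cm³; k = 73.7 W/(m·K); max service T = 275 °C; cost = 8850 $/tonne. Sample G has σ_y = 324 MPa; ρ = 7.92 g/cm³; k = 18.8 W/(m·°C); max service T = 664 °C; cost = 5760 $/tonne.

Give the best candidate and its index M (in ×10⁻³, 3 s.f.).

Screen on constraints: k ≥ 90.8 W/(m·K); max service T ≥ 205 °C; cost ≤ 54 $/kg. Survivors: sample Q, sample X.
Normalizing units and computing the index:
  sample Q: σ_y = 204.0 MPa, ρ = 8950 kg/m³
  sample X: σ_y = 395.8 MPa, ρ = 3190 kg/m³
  sample X: M = 6.24×10⁻³
  sample Q: M = 1.60×10⁻³
The maximum is for sample X.

sample X, M = 6.24×10⁻³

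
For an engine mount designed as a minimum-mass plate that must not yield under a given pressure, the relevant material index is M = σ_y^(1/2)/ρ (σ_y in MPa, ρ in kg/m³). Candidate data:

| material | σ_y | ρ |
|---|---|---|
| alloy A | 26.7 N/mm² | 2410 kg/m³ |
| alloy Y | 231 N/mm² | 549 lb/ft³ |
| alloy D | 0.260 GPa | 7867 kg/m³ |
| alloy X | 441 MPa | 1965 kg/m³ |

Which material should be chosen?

Putting every candidate on a common basis:
  alloy A: σ_y = 26.70 MPa, ρ = 2410 kg/m³
  alloy Y: σ_y = 231.0 MPa, ρ = 8794 kg/m³
  alloy D: σ_y = 260.0 MPa, ρ = 7867 kg/m³
  alloy X: σ_y = 441.0 MPa, ρ = 1965 kg/m³
  alloy X: M = 10.7×10⁻³
  alloy A: M = 2.14×10⁻³
  alloy D: M = 2.05×10⁻³
  alloy Y: M = 1.73×10⁻³
Alloy X ranks first.

alloy X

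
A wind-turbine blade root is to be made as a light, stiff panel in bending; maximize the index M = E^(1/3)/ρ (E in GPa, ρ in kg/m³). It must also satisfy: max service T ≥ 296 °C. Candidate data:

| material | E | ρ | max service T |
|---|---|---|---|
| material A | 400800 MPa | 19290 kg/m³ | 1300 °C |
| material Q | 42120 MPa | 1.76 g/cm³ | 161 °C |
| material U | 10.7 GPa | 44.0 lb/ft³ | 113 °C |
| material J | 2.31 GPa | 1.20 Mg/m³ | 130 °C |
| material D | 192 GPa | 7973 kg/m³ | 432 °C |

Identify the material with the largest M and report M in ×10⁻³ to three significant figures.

material D, M = 0.724×10⁻³

Screen on constraints: max service T ≥ 296 °C. Survivors: material A, material D.
Putting every candidate on a common basis:
  material A: E = 400.8 GPa, ρ = 19290 kg/m³
  material D: E = 192.0 GPa, ρ = 7973 kg/m³
  material D: M = 0.724×10⁻³
  material A: M = 0.382×10⁻³
Material D has the largest M.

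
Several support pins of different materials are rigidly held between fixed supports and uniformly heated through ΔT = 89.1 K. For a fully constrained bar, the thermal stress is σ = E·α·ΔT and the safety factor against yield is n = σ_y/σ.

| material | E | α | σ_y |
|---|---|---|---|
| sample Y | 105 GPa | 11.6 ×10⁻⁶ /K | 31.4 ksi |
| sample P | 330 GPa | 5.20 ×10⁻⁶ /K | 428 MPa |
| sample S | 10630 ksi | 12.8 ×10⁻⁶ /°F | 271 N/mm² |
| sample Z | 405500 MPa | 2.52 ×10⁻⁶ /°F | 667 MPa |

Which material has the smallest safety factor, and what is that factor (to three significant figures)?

sample S, n = 1.80

Converting E to GPa, α to ×10⁻⁶/K, σ_y to MPa, then σ and n for each:
  sample Y: E = 105.0, α = 11.6, σ_y = 216.5 → σ = 109 MPa, n = 1.99
  sample P: E = 330.0, α = 5.20, σ_y = 428.0 → σ = 153 MPa, n = 2.80
  sample S: E = 73.29, α = 23.0, σ_y = 271.0 → σ = 150 MPa, n = 1.80
  sample Z: E = 405.5, α = 4.54, σ_y = 667.0 → σ = 164 MPa, n = 4.07
Smallest n: sample S with n = 1.80.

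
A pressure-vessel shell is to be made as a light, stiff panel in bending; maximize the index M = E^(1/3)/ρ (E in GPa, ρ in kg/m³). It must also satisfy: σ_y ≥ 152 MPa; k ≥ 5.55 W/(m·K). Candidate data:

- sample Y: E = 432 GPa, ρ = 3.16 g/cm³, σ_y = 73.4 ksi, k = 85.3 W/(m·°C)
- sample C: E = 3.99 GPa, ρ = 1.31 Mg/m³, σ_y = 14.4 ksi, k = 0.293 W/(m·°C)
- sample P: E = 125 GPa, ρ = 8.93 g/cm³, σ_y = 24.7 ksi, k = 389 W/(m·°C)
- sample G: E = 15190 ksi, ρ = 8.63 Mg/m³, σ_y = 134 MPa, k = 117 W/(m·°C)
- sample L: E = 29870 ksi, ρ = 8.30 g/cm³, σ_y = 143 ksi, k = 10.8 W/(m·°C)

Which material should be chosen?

Screen on constraints: σ_y ≥ 152 MPa; k ≥ 5.55 W/(m·K). Survivors: sample Y, sample P, sample L.
After converting to SI:
  sample Y: E = 432.0 GPa, ρ = 3160 kg/m³
  sample P: E = 125.0 GPa, ρ = 8930 kg/m³
  sample L: E = 205.9 GPa, ρ = 8300 kg/m³
  sample Y: M = 2.39×10⁻³
  sample L: M = 0.711×10⁻³
  sample P: M = 0.560×10⁻³
Sample Y has the largest M.

sample Y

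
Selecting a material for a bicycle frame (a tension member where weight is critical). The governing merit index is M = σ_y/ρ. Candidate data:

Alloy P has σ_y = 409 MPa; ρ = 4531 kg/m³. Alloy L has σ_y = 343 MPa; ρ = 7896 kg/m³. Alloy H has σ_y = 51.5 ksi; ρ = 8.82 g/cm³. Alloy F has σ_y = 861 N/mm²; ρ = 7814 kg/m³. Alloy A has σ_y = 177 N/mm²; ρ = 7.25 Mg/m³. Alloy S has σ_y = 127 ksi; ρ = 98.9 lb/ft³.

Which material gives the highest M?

In SI units:
  alloy P: σ_y = 409.0 MPa, ρ = 4531 kg/m³
  alloy L: σ_y = 343.0 MPa, ρ = 7896 kg/m³
  alloy H: σ_y = 355.1 MPa, ρ = 8820 kg/m³
  alloy F: σ_y = 861.0 MPa, ρ = 7814 kg/m³
  alloy A: σ_y = 177.0 MPa, ρ = 7250 kg/m³
  alloy S: σ_y = 875.6 MPa, ρ = 1584 kg/m³
  alloy S: M = 553 kN·m/kg
  alloy F: M = 110 kN·m/kg
  alloy P: M = 90.3 kN·m/kg
  alloy L: M = 43.4 kN·m/kg
  alloy H: M = 40.3 kN·m/kg
  alloy A: M = 24.4 kN·m/kg
Alloy S has the largest M.

alloy S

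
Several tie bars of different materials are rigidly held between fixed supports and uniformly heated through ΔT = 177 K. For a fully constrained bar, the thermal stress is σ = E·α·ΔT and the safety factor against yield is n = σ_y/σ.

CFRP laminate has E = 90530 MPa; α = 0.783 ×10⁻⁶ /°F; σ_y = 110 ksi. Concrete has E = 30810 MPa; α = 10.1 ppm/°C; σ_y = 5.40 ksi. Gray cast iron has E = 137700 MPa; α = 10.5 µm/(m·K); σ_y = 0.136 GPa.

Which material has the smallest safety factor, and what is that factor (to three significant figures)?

gray cast iron, n = 0.531

In consistent units (E in GPa, α in ×10⁻⁶/K, σ_y in MPa):
  CFRP laminate: E = 90.53, α = 1.41, σ_y = 758.4 → σ = 22.6 MPa, n = 33.6
  concrete: E = 30.81, α = 10.1, σ_y = 37.23 → σ = 55.1 MPa, n = 0.676
  gray cast iron: E = 137.7, α = 10.5, σ_y = 136.0 → σ = 256 MPa, n = 0.531
The minimum is gray cast iron at n = 0.531.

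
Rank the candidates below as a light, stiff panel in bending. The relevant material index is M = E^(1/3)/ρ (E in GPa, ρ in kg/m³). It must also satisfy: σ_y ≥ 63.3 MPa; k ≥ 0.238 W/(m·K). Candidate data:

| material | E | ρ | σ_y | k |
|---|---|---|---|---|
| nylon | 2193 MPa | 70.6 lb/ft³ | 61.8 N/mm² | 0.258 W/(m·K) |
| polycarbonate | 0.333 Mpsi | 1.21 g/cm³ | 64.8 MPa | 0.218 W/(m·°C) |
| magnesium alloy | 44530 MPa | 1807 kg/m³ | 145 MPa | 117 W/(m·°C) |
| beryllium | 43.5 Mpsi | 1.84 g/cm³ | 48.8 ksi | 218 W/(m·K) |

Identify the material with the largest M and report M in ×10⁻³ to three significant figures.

Screen on constraints: σ_y ≥ 63.3 MPa; k ≥ 0.238 W/(m·K). Survivors: magnesium alloy, beryllium.
Convert each candidate to consistent units, then evaluate M:
  magnesium alloy: E = 44.53 GPa, ρ = 1807 kg/m³
  beryllium: E = 299.9 GPa, ρ = 1840 kg/m³
  beryllium: M = 3.64×10⁻³
  magnesium alloy: M = 1.96×10⁻³
The maximum is for beryllium.

beryllium, M = 3.64×10⁻³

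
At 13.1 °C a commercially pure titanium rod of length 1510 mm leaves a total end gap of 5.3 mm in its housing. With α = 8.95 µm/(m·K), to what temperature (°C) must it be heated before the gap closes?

α·L₀·ΔT = 5.3 mm ⇒ ΔT = 5.3 / (8.95×10⁻⁶ × 1510.0) = 392.2 K.
T = 13.1 + 392.2 = 405.3 °C.

405 °C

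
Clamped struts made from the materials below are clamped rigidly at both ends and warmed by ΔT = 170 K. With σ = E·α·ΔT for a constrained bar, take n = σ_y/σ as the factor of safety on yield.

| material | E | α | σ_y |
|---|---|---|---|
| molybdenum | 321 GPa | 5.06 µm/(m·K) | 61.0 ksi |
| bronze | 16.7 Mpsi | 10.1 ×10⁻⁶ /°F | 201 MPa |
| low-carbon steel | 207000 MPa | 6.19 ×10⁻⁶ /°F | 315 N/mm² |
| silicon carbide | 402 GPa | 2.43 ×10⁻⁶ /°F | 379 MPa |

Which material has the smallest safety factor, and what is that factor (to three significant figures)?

bronze, n = 0.565

In consistent units (E in GPa, α in ×10⁻⁶/K, σ_y in MPa):
  molybdenum: E = 321.0, α = 5.06, σ_y = 420.6 → σ = 276 MPa, n = 1.52
  bronze: E = 115.1, α = 18.2, σ_y = 201.0 → σ = 356 MPa, n = 0.565
  low-carbon steel: E = 207.0, α = 11.1, σ_y = 315.0 → σ = 392 MPa, n = 0.803
  silicon carbide: E = 402.0, α = 4.37, σ_y = 379.0 → σ = 299 MPa, n = 1.27
The minimum is bronze at n = 0.565.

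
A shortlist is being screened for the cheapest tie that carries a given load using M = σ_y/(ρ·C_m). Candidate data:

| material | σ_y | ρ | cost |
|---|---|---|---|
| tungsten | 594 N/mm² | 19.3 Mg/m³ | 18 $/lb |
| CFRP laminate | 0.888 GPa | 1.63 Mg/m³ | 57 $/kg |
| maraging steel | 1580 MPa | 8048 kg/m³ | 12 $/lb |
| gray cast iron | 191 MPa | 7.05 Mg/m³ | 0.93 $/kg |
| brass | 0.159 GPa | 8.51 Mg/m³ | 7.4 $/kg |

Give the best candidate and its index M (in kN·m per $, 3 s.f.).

gray cast iron, M = 29.1 kN·m per $

In SI units:
  tungsten: σ_y = 594.0 MPa, ρ = 19300 kg/m³, cost = 39.68 $/kg
  CFRP laminate: σ_y = 888.0 MPa, ρ = 1630 kg/m³, cost = 57.00 $/kg
  maraging steel: σ_y = 1580 MPa, ρ = 8048 kg/m³, cost = 26.46 $/kg
  gray cast iron: σ_y = 191.0 MPa, ρ = 7050 kg/m³, cost = 0.9300 $/kg
  brass: σ_y = 159.0 MPa, ρ = 8510 kg/m³, cost = 7.400 $/kg
  gray cast iron: M = 29.1 kN·m per $
  CFRP laminate: M = 9.56 kN·m per $
  maraging steel: M = 7.42 kN·m per $
  brass: M = 2.52 kN·m per $
  tungsten: M = 0.776 kN·m per $
Gray cast iron ranks first.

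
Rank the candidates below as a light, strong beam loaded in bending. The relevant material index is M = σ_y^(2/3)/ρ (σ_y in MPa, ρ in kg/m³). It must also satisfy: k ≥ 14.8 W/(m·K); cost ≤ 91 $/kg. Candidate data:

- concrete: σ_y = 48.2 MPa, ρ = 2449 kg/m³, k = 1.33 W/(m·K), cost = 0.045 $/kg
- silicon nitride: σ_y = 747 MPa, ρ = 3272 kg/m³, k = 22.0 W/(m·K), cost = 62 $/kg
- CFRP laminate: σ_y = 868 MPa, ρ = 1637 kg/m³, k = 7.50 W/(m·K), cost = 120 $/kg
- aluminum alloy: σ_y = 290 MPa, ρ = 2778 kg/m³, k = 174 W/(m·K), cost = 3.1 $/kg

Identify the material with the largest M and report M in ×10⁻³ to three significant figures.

silicon nitride, M = 25.2×10⁻³

Screen on constraints: k ≥ 14.8 W/(m·K); cost ≤ 91 $/kg. Survivors: silicon nitride, aluminum alloy.
Computing M directly (units already consistent):
  silicon nitride: M = 25.2×10⁻³
  aluminum alloy: M = 15.8×10⁻³
The maximum is for silicon nitride.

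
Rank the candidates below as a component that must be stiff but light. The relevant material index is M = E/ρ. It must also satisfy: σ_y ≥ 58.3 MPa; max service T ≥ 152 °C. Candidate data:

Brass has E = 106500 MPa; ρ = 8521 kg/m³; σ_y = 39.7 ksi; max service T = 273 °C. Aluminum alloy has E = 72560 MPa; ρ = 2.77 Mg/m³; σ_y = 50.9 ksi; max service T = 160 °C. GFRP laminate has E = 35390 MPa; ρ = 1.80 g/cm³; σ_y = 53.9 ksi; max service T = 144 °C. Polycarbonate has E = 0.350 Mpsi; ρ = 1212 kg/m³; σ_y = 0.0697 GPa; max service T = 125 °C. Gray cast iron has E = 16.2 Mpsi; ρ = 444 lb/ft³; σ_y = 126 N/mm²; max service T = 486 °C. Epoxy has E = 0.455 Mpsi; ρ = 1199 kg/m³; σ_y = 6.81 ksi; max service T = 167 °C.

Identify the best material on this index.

aluminum alloy

Screen on constraints: σ_y ≥ 58.3 MPa; max service T ≥ 152 °C. Survivors: brass, aluminum alloy, gray cast iron.
Putting every candidate on a common basis:
  brass: E = 106.5 GPa, ρ = 8521 kg/m³
  aluminum alloy: E = 72.56 GPa, ρ = 2770 kg/m³
  gray cast iron: E = 111.7 GPa, ρ = 7112 kg/m³
  aluminum alloy: M = 26.2 MN·m/kg
  gray cast iron: M = 15.7 MN·m/kg
  brass: M = 12.5 MN·m/kg
Aluminum alloy has the largest M.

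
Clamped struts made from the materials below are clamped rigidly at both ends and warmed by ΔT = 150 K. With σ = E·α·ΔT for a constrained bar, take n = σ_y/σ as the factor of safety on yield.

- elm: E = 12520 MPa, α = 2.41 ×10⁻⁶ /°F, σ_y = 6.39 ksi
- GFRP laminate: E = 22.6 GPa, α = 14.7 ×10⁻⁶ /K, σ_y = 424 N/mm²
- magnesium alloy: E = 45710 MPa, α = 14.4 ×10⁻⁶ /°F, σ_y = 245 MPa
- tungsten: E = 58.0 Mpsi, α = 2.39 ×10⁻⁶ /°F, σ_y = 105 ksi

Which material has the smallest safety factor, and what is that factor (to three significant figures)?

magnesium alloy, n = 1.38

In consistent units (E in GPa, α in ×10⁻⁶/K, σ_y in MPa):
  elm: E = 12.52, α = 4.34, σ_y = 44.06 → σ = 8.15 MPa, n = 5.41
  GFRP laminate: E = 22.60, α = 14.7, σ_y = 424.0 → σ = 49.8 MPa, n = 8.51
  magnesium alloy: E = 45.71, α = 25.9, σ_y = 245.0 → σ = 178 MPa, n = 1.38
  tungsten: E = 399.9, α = 4.30, σ_y = 723.9 → σ = 258 MPa, n = 2.81
Smallest n: magnesium alloy with n = 1.38.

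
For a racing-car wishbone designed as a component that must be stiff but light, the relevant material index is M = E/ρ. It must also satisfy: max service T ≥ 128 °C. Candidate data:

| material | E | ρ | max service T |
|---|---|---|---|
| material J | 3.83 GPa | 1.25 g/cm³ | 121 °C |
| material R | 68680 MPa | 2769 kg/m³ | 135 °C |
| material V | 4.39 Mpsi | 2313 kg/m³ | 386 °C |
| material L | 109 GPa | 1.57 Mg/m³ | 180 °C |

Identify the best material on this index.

material L

Screen on constraints: max service T ≥ 128 °C. Survivors: material R, material V, material L.
Putting every candidate on a common basis:
  material R: E = 68.68 GPa, ρ = 2769 kg/m³
  material V: E = 30.27 GPa, ρ = 2313 kg/m³
  material L: E = 109.0 GPa, ρ = 1570 kg/m³
  material L: M = 69.4 MN·m/kg
  material R: M = 24.8 MN·m/kg
  material V: M = 13.1 MN·m/kg
The maximum is for material L.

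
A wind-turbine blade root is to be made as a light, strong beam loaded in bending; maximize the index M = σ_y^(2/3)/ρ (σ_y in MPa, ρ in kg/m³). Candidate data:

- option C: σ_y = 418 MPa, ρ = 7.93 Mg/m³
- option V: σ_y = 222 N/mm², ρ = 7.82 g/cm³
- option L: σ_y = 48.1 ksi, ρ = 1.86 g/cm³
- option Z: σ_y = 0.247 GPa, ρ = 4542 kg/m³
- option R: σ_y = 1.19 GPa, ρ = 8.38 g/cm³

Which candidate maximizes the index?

option L

After converting to SI:
  option C: σ_y = 418.0 MPa, ρ = 7930 kg/m³
  option V: σ_y = 222.0 MPa, ρ = 7820 kg/m³
  option L: σ_y = 331.6 MPa, ρ = 1860 kg/m³
  option Z: σ_y = 247.0 MPa, ρ = 4542 kg/m³
  option R: σ_y = 1190 MPa, ρ = 8380 kg/m³
  option L: M = 25.8×10⁻³
  option R: M = 13.4×10⁻³
  option Z: M = 8.67×10⁻³
  option C: M = 7.05×10⁻³
  option V: M = 4.69×10⁻³
The maximum is for option L.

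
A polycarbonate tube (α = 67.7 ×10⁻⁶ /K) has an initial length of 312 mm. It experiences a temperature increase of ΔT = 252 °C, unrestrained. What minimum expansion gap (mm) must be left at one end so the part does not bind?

5.32 mm

ΔL = α·L₀·ΔT = 67.7×10⁻⁶ × 312 mm × 252.0 K = 5.32 mm.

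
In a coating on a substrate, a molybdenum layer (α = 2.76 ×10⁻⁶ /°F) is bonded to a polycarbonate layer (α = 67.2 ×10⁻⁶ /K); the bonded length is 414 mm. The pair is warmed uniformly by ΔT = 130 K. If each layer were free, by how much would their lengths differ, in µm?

3350 µm

molybdenum: α = 2.76×10⁻⁶/°F × 9/5 = 4.97×10⁻⁶/K.
Δα = |4.97 − 67.2|×10⁻⁶/K = 62.2×10⁻⁶/K.
ΔL_mismatch = Δα·L·ΔT = 62.2×10⁻⁶ × 414.0 mm × 130.0 K = 3350 µm.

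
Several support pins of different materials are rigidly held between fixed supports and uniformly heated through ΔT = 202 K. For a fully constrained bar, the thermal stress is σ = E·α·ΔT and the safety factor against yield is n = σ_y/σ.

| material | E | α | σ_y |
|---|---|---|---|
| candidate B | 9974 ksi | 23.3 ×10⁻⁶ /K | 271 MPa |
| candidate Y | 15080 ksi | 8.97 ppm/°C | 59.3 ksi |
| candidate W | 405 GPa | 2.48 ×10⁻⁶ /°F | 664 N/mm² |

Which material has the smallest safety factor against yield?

candidate B

In consistent units (E in GPa, α in ×10⁻⁶/K, σ_y in MPa):
  candidate B: E = 68.77, α = 23.3, σ_y = 271.0 → σ = 324 MPa, n = 0.837
  candidate Y: E = 104.0, α = 8.97, σ_y = 408.9 → σ = 188 MPa, n = 2.17
  candidate W: E = 405.0, α = 4.46, σ_y = 664.0 → σ = 365 MPa, n = 1.82
Smallest n: candidate B with n = 0.837.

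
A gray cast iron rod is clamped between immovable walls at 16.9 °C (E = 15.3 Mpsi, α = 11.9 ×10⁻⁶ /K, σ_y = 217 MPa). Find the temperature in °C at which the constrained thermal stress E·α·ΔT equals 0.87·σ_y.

167 °C

E = 15.3 Mpsi = 105.5 GPa.
E·α·ΔT = 188.8 MPa ⇒ ΔT = 188.8 / (105.5×10³ × 11.9×10⁻⁶) = 150.4 K.
T = 16.9 + 150.4 = 167.3 °C.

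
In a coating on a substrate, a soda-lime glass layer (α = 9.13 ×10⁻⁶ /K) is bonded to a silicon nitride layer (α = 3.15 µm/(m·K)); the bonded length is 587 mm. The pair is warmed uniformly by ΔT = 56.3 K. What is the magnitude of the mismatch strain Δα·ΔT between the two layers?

3.37×10⁻⁴

Δα = |9.13 − 3.15|×10⁻⁶/K = 5.98×10⁻⁶/K.
Mismatch strain = Δα·ΔT = 5.98×10⁻⁶ × 56.3 = 3.37×10⁻⁴.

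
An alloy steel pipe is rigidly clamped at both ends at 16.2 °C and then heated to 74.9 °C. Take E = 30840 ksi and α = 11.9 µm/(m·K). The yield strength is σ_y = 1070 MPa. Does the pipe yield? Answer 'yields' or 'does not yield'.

does not yield

E = 30840 ksi = 212.6 GPa.
ΔT = 58.70 K. Constrained thermal stress σ = E·α·ΔT = 212.6×10³ MPa × 11.9×10⁻⁶ × 58.70 = 149 MPa (compressive).
Compare to σ_y = 1070 MPa: σ < σ_y, so it does not yield.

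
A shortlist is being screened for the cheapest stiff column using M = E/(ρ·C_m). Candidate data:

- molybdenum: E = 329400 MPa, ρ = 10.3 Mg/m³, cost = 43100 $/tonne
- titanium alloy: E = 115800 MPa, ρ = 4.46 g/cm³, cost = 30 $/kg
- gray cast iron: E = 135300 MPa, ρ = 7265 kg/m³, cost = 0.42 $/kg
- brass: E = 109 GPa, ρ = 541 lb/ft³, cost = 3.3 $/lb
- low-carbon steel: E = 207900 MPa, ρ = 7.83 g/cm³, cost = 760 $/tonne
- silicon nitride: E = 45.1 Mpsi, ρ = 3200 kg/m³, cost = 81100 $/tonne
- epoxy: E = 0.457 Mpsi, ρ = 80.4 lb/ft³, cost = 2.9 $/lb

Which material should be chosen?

gray cast iron

In SI units:
  molybdenum: E = 329.4 GPa, ρ = 10300 kg/m³, cost = 43.10 $/kg
  titanium alloy: E = 115.8 GPa, ρ = 4460 kg/m³, cost = 30.00 $/kg
  gray cast iron: E = 135.3 GPa, ρ = 7265 kg/m³, cost = 0.4200 $/kg
  brass: E = 109.0 GPa, ρ = 8666 kg/m³, cost = 7.275 $/kg
  low-carbon steel: E = 207.9 GPa, ρ = 7830 kg/m³, cost = 0.7600 $/kg
  silicon nitride: E = 311.0 GPa, ρ = 3200 kg/m³, cost = 81.10 $/kg
  epoxy: E = 3.151 GPa, ρ = 1288 kg/m³, cost = 6.393 $/kg
  gray cast iron: M = 44.3 MN·m per $
  low-carbon steel: M = 34.9 MN·m per $
  brass: M = 1.73 MN·m per $
  silicon nitride: M = 1.20 MN·m per $
  titanium alloy: M = 0.865 MN·m per $
  molybdenum: M = 0.742 MN·m per $
  epoxy: M = 0.383 MN·m per $
Highest index: gray cast iron.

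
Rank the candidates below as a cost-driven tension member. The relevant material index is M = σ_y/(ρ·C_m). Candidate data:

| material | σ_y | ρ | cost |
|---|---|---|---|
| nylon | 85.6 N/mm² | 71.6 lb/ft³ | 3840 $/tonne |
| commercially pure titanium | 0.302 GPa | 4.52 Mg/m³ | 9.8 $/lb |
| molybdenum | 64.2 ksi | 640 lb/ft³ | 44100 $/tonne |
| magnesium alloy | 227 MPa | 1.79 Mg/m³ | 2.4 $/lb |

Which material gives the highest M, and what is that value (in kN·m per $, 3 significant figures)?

Putting every candidate on a common basis:
  nylon: σ_y = 85.60 MPa, ρ = 1147 kg/m³, cost = 3.840 $/kg
  commercially pure titanium: σ_y = 302.0 MPa, ρ = 4520 kg/m³, cost = 21.60 $/kg
  molybdenum: σ_y = 442.6 MPa, ρ = 10250 kg/m³, cost = 44.10 $/kg
  magnesium alloy: σ_y = 227.0 MPa, ρ = 1790 kg/m³, cost = 5.291 $/kg
  magnesium alloy: M = 24.0 kN·m per $
  nylon: M = 19.4 kN·m per $
  commercially pure titanium: M = 3.09 kN·m per $
  molybdenum: M = 0.979 kN·m per $
Magnesium alloy ranks first.

magnesium alloy, M = 24.0 kN·m per $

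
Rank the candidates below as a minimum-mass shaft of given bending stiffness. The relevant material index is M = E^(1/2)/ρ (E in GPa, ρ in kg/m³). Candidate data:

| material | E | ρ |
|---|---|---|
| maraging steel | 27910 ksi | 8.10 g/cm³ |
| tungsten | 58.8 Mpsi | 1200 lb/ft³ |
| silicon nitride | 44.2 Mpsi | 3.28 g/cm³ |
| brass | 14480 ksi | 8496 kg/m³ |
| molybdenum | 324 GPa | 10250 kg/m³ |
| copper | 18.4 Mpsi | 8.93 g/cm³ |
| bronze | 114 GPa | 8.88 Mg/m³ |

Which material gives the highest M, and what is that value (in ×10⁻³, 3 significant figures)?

Putting every candidate on a common basis:
  maraging steel: E = 192.4 GPa, ρ = 8100 kg/m³
  tungsten: E = 405.4 GPa, ρ = 19220 kg/m³
  silicon nitride: E = 304.7 GPa, ρ = 3280 kg/m³
  brass: E = 99.84 GPa, ρ = 8496 kg/m³
  molybdenum: E = 324.0 GPa, ρ = 10250 kg/m³
  copper: E = 126.9 GPa, ρ = 8930 kg/m³
  bronze: E = 114.0 GPa, ρ = 8880 kg/m³
  silicon nitride: M = 5.32×10⁻³
  molybdenum: M = 1.76×10⁻³
  maraging steel: M = 1.71×10⁻³
  copper: M = 1.26×10⁻³
  bronze: M = 1.20×10⁻³
  brass: M = 1.18×10⁻³
  tungsten: M = 1.05×10⁻³
Silicon nitride has the largest M.

silicon nitride, M = 5.32×10⁻³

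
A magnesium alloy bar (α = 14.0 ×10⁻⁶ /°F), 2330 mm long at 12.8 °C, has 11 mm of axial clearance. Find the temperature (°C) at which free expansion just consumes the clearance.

α = 14.0×10⁻⁶/°F × 9/5 = 25.2×10⁻⁶/K.
α·L₀·ΔT = 11.0 mm ⇒ ΔT = 11.0 / (25.2×10⁻⁶ × 2330.0) = 187.3 K.
T = 12.8 + 187.3 = 200.1 °C.

200 °C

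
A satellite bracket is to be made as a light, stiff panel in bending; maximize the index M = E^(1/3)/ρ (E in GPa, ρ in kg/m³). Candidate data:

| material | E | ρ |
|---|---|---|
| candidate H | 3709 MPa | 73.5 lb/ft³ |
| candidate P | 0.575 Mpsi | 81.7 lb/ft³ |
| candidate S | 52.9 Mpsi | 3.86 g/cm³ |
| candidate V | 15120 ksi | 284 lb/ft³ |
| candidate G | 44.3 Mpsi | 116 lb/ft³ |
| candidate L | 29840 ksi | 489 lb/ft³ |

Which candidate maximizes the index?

Normalizing units and computing the index:
  candidate H: E = 3.709 GPa, ρ = 1177 kg/m³
  candidate P: E = 3.964 GPa, ρ = 1309 kg/m³
  candidate S: E = 364.7 GPa, ρ = 3860 kg/m³
  candidate V: E = 104.2 GPa, ρ = 4549 kg/m³
  candidate G: E = 305.4 GPa, ρ = 1858 kg/m³
  candidate L: E = 205.7 GPa, ρ = 7833 kg/m³
  candidate G: M = 3.62×10⁻³
  candidate S: M = 1.85×10⁻³
  candidate H: M = 1.31×10⁻³
  candidate P: M = 1.21×10⁻³
  candidate V: M = 1.03×10⁻³
  candidate L: M = 0.754×10⁻³
The maximum is for candidate G.

candidate G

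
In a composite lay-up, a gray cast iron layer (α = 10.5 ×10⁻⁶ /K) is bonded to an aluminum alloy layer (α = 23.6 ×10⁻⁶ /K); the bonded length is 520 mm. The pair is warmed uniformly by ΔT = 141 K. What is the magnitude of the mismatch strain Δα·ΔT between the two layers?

Δα = |10.5 − 23.6|×10⁻⁶/K = 13.1×10⁻⁶/K.
Mismatch strain = Δα·ΔT = 13.1×10⁻⁶ × 141.0 = 1.85×10⁻³.

1.85×10⁻³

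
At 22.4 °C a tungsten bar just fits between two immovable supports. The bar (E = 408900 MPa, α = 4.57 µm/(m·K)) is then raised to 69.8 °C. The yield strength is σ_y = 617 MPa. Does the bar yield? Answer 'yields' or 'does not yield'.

E = 408900 MPa = 408.9 GPa.
ΔT = 47.40 K. Constrained thermal stress σ = E·α·ΔT = 408.9×10³ MPa × 4.57×10⁻⁶ × 47.40 = 88.6 MPa (compressive).
Compare to σ_y = 617 MPa: σ < σ_y, so it does not yield.

does not yield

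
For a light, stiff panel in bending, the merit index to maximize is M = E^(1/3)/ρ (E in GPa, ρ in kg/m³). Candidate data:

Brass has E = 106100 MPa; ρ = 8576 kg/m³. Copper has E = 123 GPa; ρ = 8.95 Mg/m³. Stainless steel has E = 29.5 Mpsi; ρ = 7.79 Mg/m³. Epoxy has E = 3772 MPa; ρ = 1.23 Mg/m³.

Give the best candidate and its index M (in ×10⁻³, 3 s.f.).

epoxy, M = 1.27×10⁻³

After converting to SI:
  brass: E = 106.1 GPa, ρ = 8576 kg/m³
  copper: E = 123.0 GPa, ρ = 8950 kg/m³
  stainless steel: E = 203.4 GPa, ρ = 7790 kg/m³
  epoxy: E = 3.772 GPa, ρ = 1230 kg/m³
  epoxy: M = 1.27×10⁻³
  stainless steel: M = 0.755×10⁻³
  copper: M = 0.556×10⁻³
  brass: M = 0.552×10⁻³
Epoxy has the largest M.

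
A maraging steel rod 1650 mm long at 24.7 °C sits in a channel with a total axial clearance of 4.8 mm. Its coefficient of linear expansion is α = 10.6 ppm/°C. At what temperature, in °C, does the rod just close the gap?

299 °C

α·L₀·ΔT = 4.8 mm ⇒ ΔT = 4.8 / (10.6×10⁻⁶ × 1650.0) = 274.4 K.
T = 24.7 + 274.4 = 299.1 °C.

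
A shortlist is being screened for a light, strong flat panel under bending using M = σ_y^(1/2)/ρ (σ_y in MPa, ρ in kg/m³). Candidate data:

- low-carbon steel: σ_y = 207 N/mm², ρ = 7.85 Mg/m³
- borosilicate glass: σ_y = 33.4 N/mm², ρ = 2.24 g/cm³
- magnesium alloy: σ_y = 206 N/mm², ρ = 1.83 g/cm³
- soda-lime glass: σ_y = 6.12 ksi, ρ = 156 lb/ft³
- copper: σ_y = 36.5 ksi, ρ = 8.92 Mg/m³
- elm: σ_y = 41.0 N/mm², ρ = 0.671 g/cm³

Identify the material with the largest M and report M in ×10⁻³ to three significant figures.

Normalizing units and computing the index:
  low-carbon steel: σ_y = 207.0 MPa, ρ = 7850 kg/m³
  borosilicate glass: σ_y = 33.40 MPa, ρ = 2240 kg/m³
  magnesium alloy: σ_y = 206.0 MPa, ρ = 1830 kg/m³
  soda-lime glass: σ_y = 42.20 MPa, ρ = 2499 kg/m³
  copper: σ_y = 251.7 MPa, ρ = 8920 kg/m³
  elm: σ_y = 41.00 MPa, ρ = 671.0 kg/m³
  elm: M = 9.54×10⁻³
  magnesium alloy: M = 7.84×10⁻³
  soda-lime glass: M = 2.60×10⁻³
  borosilicate glass: M = 2.58×10⁻³
  low-carbon steel: M = 1.83×10⁻³
  copper: M = 1.78×10⁻³
Elm ranks first.

elm, M = 9.54×10⁻³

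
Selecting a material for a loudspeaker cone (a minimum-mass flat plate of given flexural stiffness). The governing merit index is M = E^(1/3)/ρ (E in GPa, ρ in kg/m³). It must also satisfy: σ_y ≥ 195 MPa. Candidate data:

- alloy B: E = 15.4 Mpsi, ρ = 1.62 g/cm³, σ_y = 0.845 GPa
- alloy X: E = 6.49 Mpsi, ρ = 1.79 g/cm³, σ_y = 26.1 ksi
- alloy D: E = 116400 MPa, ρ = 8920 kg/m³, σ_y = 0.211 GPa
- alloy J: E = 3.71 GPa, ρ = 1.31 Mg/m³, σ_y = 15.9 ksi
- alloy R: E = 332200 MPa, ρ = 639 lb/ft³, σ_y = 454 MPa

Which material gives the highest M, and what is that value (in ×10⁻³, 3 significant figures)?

Screen on constraints: σ_y ≥ 195 MPa. Survivors: alloy B, alloy D, alloy R.
In SI units:
  alloy B: E = 106.2 GPa, ρ = 1620 kg/m³
  alloy D: E = 116.4 GPa, ρ = 8920 kg/m³
  alloy R: E = 332.2 GPa, ρ = 10240 kg/m³
  alloy B: M = 2.92×10⁻³
  alloy R: M = 0.677×10⁻³
  alloy D: M = 0.547×10⁻³
Alloy B has the largest M.

alloy B, M = 2.92×10⁻³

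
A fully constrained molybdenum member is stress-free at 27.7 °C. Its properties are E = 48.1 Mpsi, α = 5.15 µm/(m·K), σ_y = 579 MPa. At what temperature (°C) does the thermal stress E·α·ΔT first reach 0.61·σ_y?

E = 48.1 Mpsi = 331.6 GPa.
E·α·ΔT = 353.2 MPa ⇒ ΔT = 353.2 / (331.6×10³ × 5.15×10⁻⁶) = 206.8 K.
T = 27.7 + 206.8 = 234.5 °C.

234 °C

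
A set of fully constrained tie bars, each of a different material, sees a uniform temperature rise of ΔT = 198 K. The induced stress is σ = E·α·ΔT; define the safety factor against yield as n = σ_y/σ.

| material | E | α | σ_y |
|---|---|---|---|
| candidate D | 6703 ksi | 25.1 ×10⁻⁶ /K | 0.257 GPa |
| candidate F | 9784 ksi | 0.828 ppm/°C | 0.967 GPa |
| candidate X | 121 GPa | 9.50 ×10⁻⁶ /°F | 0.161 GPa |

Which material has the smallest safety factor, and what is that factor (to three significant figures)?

Per material, after unit conversion:
  candidate D: E = 46.22, α = 25.1, σ_y = 257.0 → σ = 230 MPa, n = 1.12
  candidate F: E = 67.46, α = 0.828, σ_y = 967.0 → σ = 11.1 MPa, n = 87.4
  candidate X: E = 121.0, α = 17.1, σ_y = 161.0 → σ = 410 MPa, n = 0.393
Smallest n: candidate X with n = 0.393.

candidate X, n = 0.393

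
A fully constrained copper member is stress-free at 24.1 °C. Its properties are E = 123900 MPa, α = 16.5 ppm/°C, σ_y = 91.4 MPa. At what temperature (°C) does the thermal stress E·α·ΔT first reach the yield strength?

E = 123900 MPa = 123.9 GPa.
E·α·ΔT = 91.40 MPa ⇒ ΔT = 91.40 / (123.9×10³ × 16.5×10⁻⁶) = 44.71 K.
T = 24.1 + 44.71 = 68.81 °C.

68.8 °C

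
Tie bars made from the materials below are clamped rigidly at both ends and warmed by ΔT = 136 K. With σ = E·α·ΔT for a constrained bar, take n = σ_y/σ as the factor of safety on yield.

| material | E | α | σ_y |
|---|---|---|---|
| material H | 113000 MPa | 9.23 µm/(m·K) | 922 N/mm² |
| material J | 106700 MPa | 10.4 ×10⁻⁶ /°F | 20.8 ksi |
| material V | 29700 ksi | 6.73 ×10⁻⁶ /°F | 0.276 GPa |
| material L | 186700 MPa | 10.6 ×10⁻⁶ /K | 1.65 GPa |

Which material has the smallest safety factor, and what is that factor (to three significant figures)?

Converting E to GPa, α to ×10⁻⁶/K, σ_y to MPa, then σ and n for each:
  material H: E = 113.0, α = 9.23, σ_y = 922.0 → σ = 142 MPa, n = 6.50
  material J: E = 106.7, α = 18.7, σ_y = 143.4 → σ = 272 MPa, n = 0.528
  material V: E = 204.8, α = 12.1, σ_y = 276.0 → σ = 337 MPa, n = 0.818
  material L: E = 186.7, α = 10.6, σ_y = 1650 → σ = 269 MPa, n = 6.13
Smallest n: material J with n = 0.528.

material J, n = 0.528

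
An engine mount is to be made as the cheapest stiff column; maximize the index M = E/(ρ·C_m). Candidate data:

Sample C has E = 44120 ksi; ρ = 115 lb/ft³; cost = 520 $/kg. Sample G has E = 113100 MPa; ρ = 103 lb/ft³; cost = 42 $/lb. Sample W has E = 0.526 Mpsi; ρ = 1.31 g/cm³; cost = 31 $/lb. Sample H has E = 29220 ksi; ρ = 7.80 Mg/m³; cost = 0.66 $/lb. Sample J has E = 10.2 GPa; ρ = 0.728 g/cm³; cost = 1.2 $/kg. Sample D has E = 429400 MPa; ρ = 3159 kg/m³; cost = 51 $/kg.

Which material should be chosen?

sample H

Normalizing units and computing the index:
  sample C: E = 304.2 GPa, ρ = 1842 kg/m³, cost = 520.0 $/kg
  sample G: E = 113.1 GPa, ρ = 1650 kg/m³, cost = 92.59 $/kg
  sample W: E = 3.627 GPa, ρ = 1310 kg/m³, cost = 68.34 $/kg
  sample H: E = 201.5 GPa, ρ = 7800 kg/m³, cost = 1.455 $/kg
  sample J: E = 10.20 GPa, ρ = 728.0 kg/m³, cost = 1.200 $/kg
  sample D: E = 429.4 GPa, ρ = 3159 kg/m³, cost = 51.00 $/kg
  sample H: M = 17.8 MN·m per $
  sample J: M = 11.7 MN·m per $
  sample D: M = 2.67 MN·m per $
  sample G: M = 0.740 MN·m per $
  sample C: M = 0.318 MN·m per $
  sample W: M = 0.0405 MN·m per $
Sample H ranks first.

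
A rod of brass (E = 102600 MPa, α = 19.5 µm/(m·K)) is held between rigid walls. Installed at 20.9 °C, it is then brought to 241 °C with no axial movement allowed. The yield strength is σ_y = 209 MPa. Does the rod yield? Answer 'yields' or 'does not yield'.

E = 102600 MPa = 102.6 GPa.
ΔT = 220.1 K. Constrained thermal stress σ = E·α·ΔT = 102.6×10³ MPa × 19.5×10⁻⁶ × 220.1 = 440 MPa (compressive).
Compare to σ_y = 209 MPa: σ ≥ σ_y, so it yields.

yields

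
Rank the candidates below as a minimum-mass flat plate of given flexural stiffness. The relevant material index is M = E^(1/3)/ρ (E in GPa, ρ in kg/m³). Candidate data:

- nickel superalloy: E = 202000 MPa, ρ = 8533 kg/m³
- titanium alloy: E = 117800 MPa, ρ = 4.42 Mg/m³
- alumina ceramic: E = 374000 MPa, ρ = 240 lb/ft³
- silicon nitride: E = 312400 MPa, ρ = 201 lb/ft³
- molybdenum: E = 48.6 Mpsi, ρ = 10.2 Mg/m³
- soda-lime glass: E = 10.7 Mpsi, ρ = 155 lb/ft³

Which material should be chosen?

Normalizing units and computing the index:
  nickel superalloy: E = 202.0 GPa, ρ = 8533 kg/m³
  titanium alloy: E = 117.8 GPa, ρ = 4420 kg/m³
  alumina ceramic: E = 374.0 GPa, ρ = 3844 kg/m³
  silicon nitride: E = 312.4 GPa, ρ = 3220 kg/m³
  molybdenum: E = 335.1 GPa, ρ = 10200 kg/m³
  soda-lime glass: E = 73.77 GPa, ρ = 2483 kg/m³
  silicon nitride: M = 2.11×10⁻³
  alumina ceramic: M = 1.87×10⁻³
  soda-lime glass: M = 1.69×10⁻³
  titanium alloy: M = 1.11×10⁻³
  nickel superalloy: M = 0.688×10⁻³
  molybdenum: M = 0.681×10⁻³
Silicon nitride has the largest M.

silicon nitride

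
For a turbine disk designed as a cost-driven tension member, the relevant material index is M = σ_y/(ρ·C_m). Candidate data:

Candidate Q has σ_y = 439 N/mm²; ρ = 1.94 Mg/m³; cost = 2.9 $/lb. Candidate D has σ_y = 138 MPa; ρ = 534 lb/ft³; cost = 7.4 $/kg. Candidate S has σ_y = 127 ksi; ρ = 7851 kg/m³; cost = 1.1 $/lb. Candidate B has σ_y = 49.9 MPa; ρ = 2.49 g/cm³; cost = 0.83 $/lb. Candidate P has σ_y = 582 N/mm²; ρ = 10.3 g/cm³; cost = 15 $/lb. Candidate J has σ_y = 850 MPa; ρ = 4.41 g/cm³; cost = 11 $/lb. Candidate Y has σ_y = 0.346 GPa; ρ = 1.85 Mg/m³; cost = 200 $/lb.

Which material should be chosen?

candidate S

Convert each candidate to consistent units, then evaluate M:
  candidate Q: σ_y = 439.0 MPa, ρ = 1940 kg/m³, cost = 6.393 $/kg
  candidate D: σ_y = 138.0 MPa, ρ = 8554 kg/m³, cost = 7.400 $/kg
  candidate S: σ_y = 875.6 MPa, ρ = 7851 kg/m³, cost = 2.425 $/kg
  candidate B: σ_y = 49.90 MPa, ρ = 2490 kg/m³, cost = 1.830 $/kg
  candidate P: σ_y = 582.0 MPa, ρ = 10300 kg/m³, cost = 33.07 $/kg
  candidate J: σ_y = 850.0 MPa, ρ = 4410 kg/m³, cost = 24.25 $/kg
  candidate Y: σ_y = 346.0 MPa, ρ = 1850 kg/m³, cost = 440.9 $/kg
  candidate S: M = 46.0 kN·m per $
  candidate Q: M = 35.4 kN·m per $
  candidate B: M = 11.0 kN·m per $
  candidate J: M = 7.95 kN·m per $
  candidate D: M = 2.18 kN·m per $
  candidate P: M = 1.71 kN·m per $
  candidate Y: M = 0.424 kN·m per $
Candidate S has the largest M.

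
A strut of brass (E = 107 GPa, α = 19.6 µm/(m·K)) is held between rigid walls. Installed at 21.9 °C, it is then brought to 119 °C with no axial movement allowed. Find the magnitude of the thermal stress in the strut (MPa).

204 MPa

ΔT = 97.10 K. Constrained thermal stress σ = E·α·ΔT = 107.0×10³ MPa × 19.6×10⁻⁶ × 97.10 = 204 MPa (compressive).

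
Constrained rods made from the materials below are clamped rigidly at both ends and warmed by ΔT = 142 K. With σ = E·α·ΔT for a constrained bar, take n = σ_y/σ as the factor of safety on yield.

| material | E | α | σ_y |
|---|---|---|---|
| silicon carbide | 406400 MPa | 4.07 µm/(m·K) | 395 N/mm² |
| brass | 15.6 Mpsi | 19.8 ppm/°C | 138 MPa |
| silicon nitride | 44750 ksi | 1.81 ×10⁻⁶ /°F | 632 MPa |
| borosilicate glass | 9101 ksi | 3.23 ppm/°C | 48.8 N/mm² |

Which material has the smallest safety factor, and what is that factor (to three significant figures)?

In consistent units (E in GPa, α in ×10⁻⁶/K, σ_y in MPa):
  silicon carbide: E = 406.4, α = 4.07, σ_y = 395.0 → σ = 235 MPa, n = 1.68
  brass: E = 107.6, α = 19.8, σ_y = 138.0 → σ = 302 MPa, n = 0.456
  silicon nitride: E = 308.5, α = 3.26, σ_y = 632.0 → σ = 143 MPa, n = 4.43
  borosilicate glass: E = 62.75, α = 3.23, σ_y = 48.80 → σ = 28.8 MPa, n = 1.70
Smallest n: brass with n = 0.456.

brass, n = 0.456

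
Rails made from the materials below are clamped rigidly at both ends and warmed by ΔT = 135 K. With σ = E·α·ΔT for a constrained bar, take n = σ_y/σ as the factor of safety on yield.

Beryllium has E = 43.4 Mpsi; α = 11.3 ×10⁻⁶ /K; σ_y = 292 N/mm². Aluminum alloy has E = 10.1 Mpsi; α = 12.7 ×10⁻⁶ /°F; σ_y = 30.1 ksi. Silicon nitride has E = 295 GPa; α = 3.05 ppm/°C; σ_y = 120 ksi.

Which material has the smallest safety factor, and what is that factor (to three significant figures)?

In consistent units (E in GPa, α in ×10⁻⁶/K, σ_y in MPa):
  beryllium: E = 299.2, α = 11.3, σ_y = 292.0 → σ = 456 MPa, n = 0.640
  aluminum alloy: E = 69.64, α = 22.9, σ_y = 207.5 → σ = 215 MPa, n = 0.966
  silicon nitride: E = 295.0, α = 3.05, σ_y = 827.4 → σ = 121 MPa, n = 6.81
Beryllium has the lowest safety factor, n = 0.640.

beryllium, n = 0.640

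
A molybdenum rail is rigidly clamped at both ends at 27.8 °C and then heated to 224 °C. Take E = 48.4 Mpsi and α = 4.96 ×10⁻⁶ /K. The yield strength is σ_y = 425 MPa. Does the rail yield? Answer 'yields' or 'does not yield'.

does not yield

E = 48.4 Mpsi = 333.7 GPa.
ΔT = 196.2 K. Constrained thermal stress σ = E·α·ΔT = 333.7×10³ MPa × 4.96×10⁻⁶ × 196.2 = 325 MPa (compressive).
Compare to σ_y = 425 MPa: σ < σ_y, so it does not yield.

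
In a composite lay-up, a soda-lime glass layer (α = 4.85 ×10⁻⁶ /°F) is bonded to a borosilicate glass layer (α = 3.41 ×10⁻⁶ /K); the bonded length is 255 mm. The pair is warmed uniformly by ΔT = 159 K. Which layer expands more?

soda-lime glass

soda-lime glass: α = 4.85×10⁻⁶/°F × 9/5 = 8.73×10⁻⁶/K.
α(soda-lime glass) = 8.73×10⁻⁶/K vs α(borosilicate glass) = 3.41×10⁻⁶/K.
Higher α expands more for the same ΔT: soda-lime glass.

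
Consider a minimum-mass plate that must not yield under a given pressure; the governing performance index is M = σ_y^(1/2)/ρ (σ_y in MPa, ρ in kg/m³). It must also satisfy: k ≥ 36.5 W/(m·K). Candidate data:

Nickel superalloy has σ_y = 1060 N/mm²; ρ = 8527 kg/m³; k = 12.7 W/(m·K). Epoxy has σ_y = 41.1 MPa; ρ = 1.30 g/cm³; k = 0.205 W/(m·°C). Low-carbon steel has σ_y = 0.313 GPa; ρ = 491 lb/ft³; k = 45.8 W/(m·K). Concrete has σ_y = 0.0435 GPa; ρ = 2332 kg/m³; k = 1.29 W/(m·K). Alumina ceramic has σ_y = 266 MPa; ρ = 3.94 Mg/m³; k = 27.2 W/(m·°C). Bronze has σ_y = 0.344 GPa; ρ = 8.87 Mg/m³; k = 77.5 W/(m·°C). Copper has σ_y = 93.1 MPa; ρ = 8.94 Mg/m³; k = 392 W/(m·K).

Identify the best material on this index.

Screen on constraints: k ≥ 36.5 W/(m·K). Survivors: low-carbon steel, bronze, copper.
In SI units:
  low-carbon steel: σ_y = 313.0 MPa, ρ = 7865 kg/m³
  bronze: σ_y = 344.0 MPa, ρ = 8870 kg/m³
  copper: σ_y = 93.10 MPa, ρ = 8940 kg/m³
  low-carbon steel: M = 2.25×10⁻³
  bronze: M = 2.09×10⁻³
  copper: M = 1.08×10⁻³
Low-carbon steel ranks first.

low-carbon steel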